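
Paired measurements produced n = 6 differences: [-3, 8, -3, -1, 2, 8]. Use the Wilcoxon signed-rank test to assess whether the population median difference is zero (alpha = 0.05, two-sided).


Step 1: Drop any zero differences (none here) and take |d_i|.
|d| = [3, 8, 3, 1, 2, 8]
Step 2: Midrank |d_i| (ties get averaged ranks).
ranks: |3|->3.5, |8|->5.5, |3|->3.5, |1|->1, |2|->2, |8|->5.5
Step 3: Attach original signs; sum ranks with positive sign and with negative sign.
W+ = 5.5 + 2 + 5.5 = 13
W- = 3.5 + 3.5 + 1 = 8
(Check: W+ + W- = 21 should equal n(n+1)/2 = 21.)
Step 4: Test statistic W = min(W+, W-) = 8.
Step 5: Ties in |d|, so use the tie-corrected normal approximation.
        E[W] = n(n+1)/4 = 6*7/4 = 10.5.
        Tie groups: |d|=3 (t=2), |d|=8 (t=2); sum(t^3 - t) = 12.
        Var[W] = n(n+1)(2n+1)/24 - sum(t^3-t)/48 = 546/24 - 12/48 = 22.5.
        z = (W - E[W]) / sqrt(Var[W]) = (8 - 10.5) / 4.7434 = -0.5270.
        Two-sided p = 2*Phi(z) = 0.598161.
Step 6: alpha = 0.05. fail to reject H0.

W+ = 13, W- = 8, W = min = 8, p = 0.598161, fail to reject H0.


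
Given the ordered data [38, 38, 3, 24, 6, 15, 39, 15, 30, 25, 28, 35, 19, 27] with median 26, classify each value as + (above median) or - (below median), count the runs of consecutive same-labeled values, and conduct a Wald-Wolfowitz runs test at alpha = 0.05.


Step 1: Compute median = 26; label A = above, B = below.
Labels in order: AABBBBABABAABA  (n_A = 7, n_B = 7)
Step 2: Count runs R = 9.
Step 3: Under H0 (random ordering), E[R] = 2*n_A*n_B/(n_A+n_B) + 1 = 2*7*7/14 + 1 = 8.0000.
        Var[R] = 2*n_A*n_B*(2*n_A*n_B - n_A - n_B) / ((n_A+n_B)^2 * (n_A+n_B-1)) = 8232/2548 = 3.2308.
        SD[R] = 1.7974.
Step 4: Continuity-corrected z = (R - 0.5 - E[R]) / SD[R] = (9 - 0.5 - 8.0000) / 1.7974 = 0.2782.
Step 5: Two-sided p-value via normal approximation = 2*(1 - Phi(|z|)) = 0.780879.
Step 6: alpha = 0.05. fail to reject H0.

R = 9, z = 0.2782, p = 0.780879, fail to reject H0.


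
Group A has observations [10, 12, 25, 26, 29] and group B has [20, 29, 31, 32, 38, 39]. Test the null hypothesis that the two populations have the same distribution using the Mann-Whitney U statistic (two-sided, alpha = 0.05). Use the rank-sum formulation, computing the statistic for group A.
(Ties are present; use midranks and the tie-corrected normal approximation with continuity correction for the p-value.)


Step 1: Combine and sort all 11 observations; assign midranks.
sorted (value, group): (10,X), (12,X), (20,Y), (25,X), (26,X), (29,X), (29,Y), (31,Y), (32,Y), (38,Y), (39,Y)
ranks: 10->1, 12->2, 20->3, 25->4, 26->5, 29->6.5, 29->6.5, 31->8, 32->9, 38->10, 39->11
Step 2: Rank sum for X: R1 = 1 + 2 + 4 + 5 + 6.5 = 18.5.
Step 3: U_X = R1 - n1(n1+1)/2 = 18.5 - 5*6/2 = 18.5 - 15 = 3.5.
       U_Y = n1*n2 - U_X = 30 - 3.5 = 26.5.
Step 4: Ties are present, so use the tie-corrected normal approximation (with continuity correction) for the p-value.
Step 5: p-value = 0.044126; compare to alpha = 0.05. reject H0.

U_X = 3.5, p = 0.044126, reject H0 at alpha = 0.05.


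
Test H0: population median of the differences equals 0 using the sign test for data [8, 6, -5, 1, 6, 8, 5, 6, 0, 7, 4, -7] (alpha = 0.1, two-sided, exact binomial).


Step 1: Discard zero differences. Original n = 12; n_eff = number of nonzero differences = 11.
Nonzero differences (with sign): +8, +6, -5, +1, +6, +8, +5, +6, +7, +4, -7
Step 2: Count signs: positive = 9, negative = 2.
Step 3: Under H0: P(positive) = 0.5, so the number of positives S ~ Bin(11, 0.5).
Step 4: Two-sided exact p-value = sum of Bin(11,0.5) probabilities at or below the observed probability = 0.065430.
Step 5: alpha = 0.1. reject H0.

n_eff = 11, pos = 9, neg = 2, p = 0.065430, reject H0.


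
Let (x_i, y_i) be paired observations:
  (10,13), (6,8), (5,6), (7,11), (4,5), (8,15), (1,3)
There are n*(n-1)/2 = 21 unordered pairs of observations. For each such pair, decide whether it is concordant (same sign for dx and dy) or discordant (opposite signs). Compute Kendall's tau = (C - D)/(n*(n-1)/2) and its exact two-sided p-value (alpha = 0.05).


Step 1: Enumerate the 21 unordered pairs (i,j) with i<j and classify each by sign(x_j-x_i) * sign(y_j-y_i).
  (1,2):dx=-4,dy=-5->C; (1,3):dx=-5,dy=-7->C; (1,4):dx=-3,dy=-2->C; (1,5):dx=-6,dy=-8->C
  (1,6):dx=-2,dy=+2->D; (1,7):dx=-9,dy=-10->C; (2,3):dx=-1,dy=-2->C; (2,4):dx=+1,dy=+3->C
  (2,5):dx=-2,dy=-3->C; (2,6):dx=+2,dy=+7->C; (2,7):dx=-5,dy=-5->C; (3,4):dx=+2,dy=+5->C
  (3,5):dx=-1,dy=-1->C; (3,6):dx=+3,dy=+9->C; (3,7):dx=-4,dy=-3->C; (4,5):dx=-3,dy=-6->C
  (4,6):dx=+1,dy=+4->C; (4,7):dx=-6,dy=-8->C; (5,6):dx=+4,dy=+10->C; (5,7):dx=-3,dy=-2->C
  (6,7):dx=-7,dy=-12->C
Step 2: C = 20, D = 1, total pairs = 21.
Step 3: tau = (C - D)/(n(n-1)/2) = (20 - 1)/21 = 0.904762.
Step 4: Exact two-sided p-value (enumerate n! = 5040 permutations of y under H0): p = 0.002778.
Step 5: alpha = 0.05. reject H0.

tau_b = 0.9048 (C=20, D=1), p = 0.002778, reject H0.


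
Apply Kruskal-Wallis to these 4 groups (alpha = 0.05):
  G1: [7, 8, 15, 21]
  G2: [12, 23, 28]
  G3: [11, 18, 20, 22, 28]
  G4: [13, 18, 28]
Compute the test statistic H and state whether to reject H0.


Step 1: Combine all N = 15 observations and assign midranks.
sorted (value, group, rank): (7,G1,1), (8,G1,2), (11,G3,3), (12,G2,4), (13,G4,5), (15,G1,6), (18,G3,7.5), (18,G4,7.5), (20,G3,9), (21,G1,10), (22,G3,11), (23,G2,12), (28,G2,14), (28,G3,14), (28,G4,14)
Step 2: Sum ranks within each group.
R_1 = 19 (n_1 = 4)
R_2 = 30 (n_2 = 3)
R_3 = 44.5 (n_3 = 5)
R_4 = 26.5 (n_4 = 3)
Step 3: H = 12/(N(N+1)) * sum(R_i^2/n_i) - 3(N+1)
     = 12/(15*16) * (19^2/4 + 30^2/3 + 44.5^2/5 + 26.5^2/3) - 3*16
     = 0.050000 * 1020.38 - 48
     = 3.019167.
Step 4: Ties present; correction factor C = 1 - 30/(15^3 - 15) = 0.991071. Corrected H = 3.019167 / 0.991071 = 3.046366.
Step 5: Under H0, H ~ chi^2(3); p-value = 0.384531.
Step 6: alpha = 0.05. fail to reject H0.

H = 3.0464, df = 3, p = 0.384531, fail to reject H0.


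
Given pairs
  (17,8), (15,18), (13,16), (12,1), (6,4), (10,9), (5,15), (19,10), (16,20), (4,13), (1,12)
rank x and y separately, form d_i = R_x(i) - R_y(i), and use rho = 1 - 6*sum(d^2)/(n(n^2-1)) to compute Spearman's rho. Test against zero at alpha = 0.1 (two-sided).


Step 1: Rank x and y separately (midranks; no ties here).
rank(x): 17->10, 15->8, 13->7, 12->6, 6->4, 10->5, 5->3, 19->11, 16->9, 4->2, 1->1
rank(y): 8->3, 18->10, 16->9, 1->1, 4->2, 9->4, 15->8, 10->5, 20->11, 13->7, 12->6
Step 2: d_i = R_x(i) - R_y(i); compute d_i^2.
  (10-3)^2=49, (8-10)^2=4, (7-9)^2=4, (6-1)^2=25, (4-2)^2=4, (5-4)^2=1, (3-8)^2=25, (11-5)^2=36, (9-11)^2=4, (2-7)^2=25, (1-6)^2=25
sum(d^2) = 202.
Step 3: rho = 1 - 6*202 / (11*(11^2 - 1)) = 1 - 1212/1320 = 0.081818.
Step 4: Under H0, t = rho * sqrt((n-2)/(1-rho^2)) = 0.2463 ~ t(9).
Step 5: Two-sided p-value from the t-distribution with 9 df = 0.810990.
Step 6: alpha = 0.1. fail to reject H0.

rho = 0.0818, p = 0.810990, fail to reject H0 at alpha = 0.1.


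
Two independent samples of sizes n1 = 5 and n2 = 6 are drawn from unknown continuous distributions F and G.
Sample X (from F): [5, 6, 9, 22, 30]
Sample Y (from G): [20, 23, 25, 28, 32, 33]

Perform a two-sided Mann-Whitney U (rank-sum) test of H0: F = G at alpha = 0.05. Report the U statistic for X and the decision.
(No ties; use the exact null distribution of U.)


Step 1: Combine and sort all 11 observations; assign midranks.
sorted (value, group): (5,X), (6,X), (9,X), (20,Y), (22,X), (23,Y), (25,Y), (28,Y), (30,X), (32,Y), (33,Y)
ranks: 5->1, 6->2, 9->3, 20->4, 22->5, 23->6, 25->7, 28->8, 30->9, 32->10, 33->11
Step 2: Rank sum for X: R1 = 1 + 2 + 3 + 5 + 9 = 20.
Step 3: U_X = R1 - n1(n1+1)/2 = 20 - 5*6/2 = 20 - 15 = 5.
       U_Y = n1*n2 - U_X = 30 - 5 = 25.
Step 4: No ties, so the exact null distribution of U (based on enumerating the C(11,5) = 462 equally likely rank assignments) gives the two-sided p-value.
Step 5: p-value = 0.082251; compare to alpha = 0.05. fail to reject H0.

U_X = 5, p = 0.082251, fail to reject H0 at alpha = 0.05.


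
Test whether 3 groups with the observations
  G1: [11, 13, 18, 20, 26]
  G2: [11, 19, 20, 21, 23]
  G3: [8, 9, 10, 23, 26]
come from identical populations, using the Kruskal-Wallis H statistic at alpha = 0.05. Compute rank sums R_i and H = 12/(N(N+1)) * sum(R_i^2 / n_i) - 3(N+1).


Step 1: Combine all N = 15 observations and assign midranks.
sorted (value, group, rank): (8,G3,1), (9,G3,2), (10,G3,3), (11,G1,4.5), (11,G2,4.5), (13,G1,6), (18,G1,7), (19,G2,8), (20,G1,9.5), (20,G2,9.5), (21,G2,11), (23,G2,12.5), (23,G3,12.5), (26,G1,14.5), (26,G3,14.5)
Step 2: Sum ranks within each group.
R_1 = 41.5 (n_1 = 5)
R_2 = 45.5 (n_2 = 5)
R_3 = 33 (n_3 = 5)
Step 3: H = 12/(N(N+1)) * sum(R_i^2/n_i) - 3(N+1)
     = 12/(15*16) * (41.5^2/5 + 45.5^2/5 + 33^2/5) - 3*16
     = 0.050000 * 976.3 - 48
     = 0.815000.
Step 4: Ties present; correction factor C = 1 - 24/(15^3 - 15) = 0.992857. Corrected H = 0.815000 / 0.992857 = 0.820863.
Step 5: Under H0, H ~ chi^2(2); p-value = 0.663364.
Step 6: alpha = 0.05. fail to reject H0.

H = 0.8209, df = 2, p = 0.663364, fail to reject H0.


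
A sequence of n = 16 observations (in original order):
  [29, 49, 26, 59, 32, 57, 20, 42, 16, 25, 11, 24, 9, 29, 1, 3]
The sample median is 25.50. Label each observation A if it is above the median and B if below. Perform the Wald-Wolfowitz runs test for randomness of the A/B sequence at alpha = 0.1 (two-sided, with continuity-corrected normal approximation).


Step 1: Compute median = 25.50; label A = above, B = below.
Labels in order: AAAAAABABBBBBABB  (n_A = 8, n_B = 8)
Step 2: Count runs R = 6.
Step 3: Under H0 (random ordering), E[R] = 2*n_A*n_B/(n_A+n_B) + 1 = 2*8*8/16 + 1 = 9.0000.
        Var[R] = 2*n_A*n_B*(2*n_A*n_B - n_A - n_B) / ((n_A+n_B)^2 * (n_A+n_B-1)) = 14336/3840 = 3.7333.
        SD[R] = 1.9322.
Step 4: Continuity-corrected z = (R + 0.5 - E[R]) / SD[R] = (6 + 0.5 - 9.0000) / 1.9322 = -1.2939.
Step 5: Two-sided p-value via normal approximation = 2*(1 - Phi(|z|)) = 0.195709.
Step 6: alpha = 0.1. fail to reject H0.

R = 6, z = -1.2939, p = 0.195709, fail to reject H0.


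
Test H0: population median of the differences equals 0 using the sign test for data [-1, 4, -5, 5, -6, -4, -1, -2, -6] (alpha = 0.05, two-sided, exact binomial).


Step 1: Discard zero differences. Original n = 9; n_eff = number of nonzero differences = 9.
Nonzero differences (with sign): -1, +4, -5, +5, -6, -4, -1, -2, -6
Step 2: Count signs: positive = 2, negative = 7.
Step 3: Under H0: P(positive) = 0.5, so the number of positives S ~ Bin(9, 0.5).
Step 4: Two-sided exact p-value = sum of Bin(9,0.5) probabilities at or below the observed probability = 0.179688.
Step 5: alpha = 0.05. fail to reject H0.

n_eff = 9, pos = 2, neg = 7, p = 0.179688, fail to reject H0.


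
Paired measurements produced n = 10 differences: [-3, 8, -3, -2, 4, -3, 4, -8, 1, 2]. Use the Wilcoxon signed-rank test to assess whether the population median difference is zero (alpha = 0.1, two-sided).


Step 1: Drop any zero differences (none here) and take |d_i|.
|d| = [3, 8, 3, 2, 4, 3, 4, 8, 1, 2]
Step 2: Midrank |d_i| (ties get averaged ranks).
ranks: |3|->5, |8|->9.5, |3|->5, |2|->2.5, |4|->7.5, |3|->5, |4|->7.5, |8|->9.5, |1|->1, |2|->2.5
Step 3: Attach original signs; sum ranks with positive sign and with negative sign.
W+ = 9.5 + 7.5 + 7.5 + 1 + 2.5 = 28
W- = 5 + 5 + 2.5 + 5 + 9.5 = 27
(Check: W+ + W- = 55 should equal n(n+1)/2 = 55.)
Step 4: Test statistic W = min(W+, W-) = 27.
Step 5: Ties in |d|, so use the tie-corrected normal approximation.
        E[W] = n(n+1)/4 = 10*11/4 = 27.5.
        Tie groups: |d|=2 (t=2), |d|=3 (t=3), |d|=4 (t=2), |d|=8 (t=2); sum(t^3 - t) = 42.
        Var[W] = n(n+1)(2n+1)/24 - sum(t^3-t)/48 = 2310/24 - 42/48 = 95.375.
        z = (W - E[W]) / sqrt(Var[W]) = (27 - 27.5) / 9.7660 = -0.0512.
        Two-sided p = 2*Phi(z) = 0.959168.
Step 6: alpha = 0.1. fail to reject H0.

W+ = 28, W- = 27, W = min = 27, p = 0.959168, fail to reject H0.


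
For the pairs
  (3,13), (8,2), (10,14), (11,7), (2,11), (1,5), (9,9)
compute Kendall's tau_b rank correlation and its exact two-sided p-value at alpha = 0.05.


Step 1: Enumerate the 21 unordered pairs (i,j) with i<j and classify each by sign(x_j-x_i) * sign(y_j-y_i).
  (1,2):dx=+5,dy=-11->D; (1,3):dx=+7,dy=+1->C; (1,4):dx=+8,dy=-6->D; (1,5):dx=-1,dy=-2->C
  (1,6):dx=-2,dy=-8->C; (1,7):dx=+6,dy=-4->D; (2,3):dx=+2,dy=+12->C; (2,4):dx=+3,dy=+5->C
  (2,5):dx=-6,dy=+9->D; (2,6):dx=-7,dy=+3->D; (2,7):dx=+1,dy=+7->C; (3,4):dx=+1,dy=-7->D
  (3,5):dx=-8,dy=-3->C; (3,6):dx=-9,dy=-9->C; (3,7):dx=-1,dy=-5->C; (4,5):dx=-9,dy=+4->D
  (4,6):dx=-10,dy=-2->C; (4,7):dx=-2,dy=+2->D; (5,6):dx=-1,dy=-6->C; (5,7):dx=+7,dy=-2->D
  (6,7):dx=+8,dy=+4->C
Step 2: C = 12, D = 9, total pairs = 21.
Step 3: tau = (C - D)/(n(n-1)/2) = (12 - 9)/21 = 0.142857.
Step 4: Exact two-sided p-value (enumerate n! = 5040 permutations of y under H0): p = 0.772619.
Step 5: alpha = 0.05. fail to reject H0.

tau_b = 0.1429 (C=12, D=9), p = 0.772619, fail to reject H0.


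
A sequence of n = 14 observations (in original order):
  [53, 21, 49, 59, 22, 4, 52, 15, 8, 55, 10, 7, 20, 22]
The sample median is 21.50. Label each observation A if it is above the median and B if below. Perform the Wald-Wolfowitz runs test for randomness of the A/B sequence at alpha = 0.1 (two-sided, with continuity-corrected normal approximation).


Step 1: Compute median = 21.50; label A = above, B = below.
Labels in order: ABAAABABBABBBA  (n_A = 7, n_B = 7)
Step 2: Count runs R = 9.
Step 3: Under H0 (random ordering), E[R] = 2*n_A*n_B/(n_A+n_B) + 1 = 2*7*7/14 + 1 = 8.0000.
        Var[R] = 2*n_A*n_B*(2*n_A*n_B - n_A - n_B) / ((n_A+n_B)^2 * (n_A+n_B-1)) = 8232/2548 = 3.2308.
        SD[R] = 1.7974.
Step 4: Continuity-corrected z = (R - 0.5 - E[R]) / SD[R] = (9 - 0.5 - 8.0000) / 1.7974 = 0.2782.
Step 5: Two-sided p-value via normal approximation = 2*(1 - Phi(|z|)) = 0.780879.
Step 6: alpha = 0.1. fail to reject H0.

R = 9, z = 0.2782, p = 0.780879, fail to reject H0.


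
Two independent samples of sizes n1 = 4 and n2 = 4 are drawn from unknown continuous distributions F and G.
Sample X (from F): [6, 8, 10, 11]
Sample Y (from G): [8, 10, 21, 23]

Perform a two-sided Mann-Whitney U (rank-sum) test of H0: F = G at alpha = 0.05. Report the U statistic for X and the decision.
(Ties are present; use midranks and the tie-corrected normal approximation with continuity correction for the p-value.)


Step 1: Combine and sort all 8 observations; assign midranks.
sorted (value, group): (6,X), (8,X), (8,Y), (10,X), (10,Y), (11,X), (21,Y), (23,Y)
ranks: 6->1, 8->2.5, 8->2.5, 10->4.5, 10->4.5, 11->6, 21->7, 23->8
Step 2: Rank sum for X: R1 = 1 + 2.5 + 4.5 + 6 = 14.
Step 3: U_X = R1 - n1(n1+1)/2 = 14 - 4*5/2 = 14 - 10 = 4.
       U_Y = n1*n2 - U_X = 16 - 4 = 12.
Step 4: Ties are present, so use the tie-corrected normal approximation (with continuity correction) for the p-value.
Step 5: p-value = 0.306492; compare to alpha = 0.05. fail to reject H0.

U_X = 4, p = 0.306492, fail to reject H0 at alpha = 0.05.


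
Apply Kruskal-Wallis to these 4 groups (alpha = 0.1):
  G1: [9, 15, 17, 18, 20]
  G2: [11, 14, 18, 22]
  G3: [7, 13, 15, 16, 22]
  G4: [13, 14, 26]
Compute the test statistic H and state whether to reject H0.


Step 1: Combine all N = 17 observations and assign midranks.
sorted (value, group, rank): (7,G3,1), (9,G1,2), (11,G2,3), (13,G3,4.5), (13,G4,4.5), (14,G2,6.5), (14,G4,6.5), (15,G1,8.5), (15,G3,8.5), (16,G3,10), (17,G1,11), (18,G1,12.5), (18,G2,12.5), (20,G1,14), (22,G2,15.5), (22,G3,15.5), (26,G4,17)
Step 2: Sum ranks within each group.
R_1 = 48 (n_1 = 5)
R_2 = 37.5 (n_2 = 4)
R_3 = 39.5 (n_3 = 5)
R_4 = 28 (n_4 = 3)
Step 3: H = 12/(N(N+1)) * sum(R_i^2/n_i) - 3(N+1)
     = 12/(17*18) * (48^2/5 + 37.5^2/4 + 39.5^2/5 + 28^2/3) - 3*18
     = 0.039216 * 1385.75 - 54
     = 0.342974.
Step 4: Ties present; correction factor C = 1 - 30/(17^3 - 17) = 0.993873. Corrected H = 0.342974 / 0.993873 = 0.345088.
Step 5: Under H0, H ~ chi^2(3); p-value = 0.951337.
Step 6: alpha = 0.1. fail to reject H0.

H = 0.3451, df = 3, p = 0.951337, fail to reject H0.


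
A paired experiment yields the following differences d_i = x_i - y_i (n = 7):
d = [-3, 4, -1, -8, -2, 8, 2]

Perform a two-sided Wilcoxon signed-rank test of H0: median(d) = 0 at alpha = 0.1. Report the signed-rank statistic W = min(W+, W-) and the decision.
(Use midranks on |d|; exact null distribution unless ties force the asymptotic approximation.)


Step 1: Drop any zero differences (none here) and take |d_i|.
|d| = [3, 4, 1, 8, 2, 8, 2]
Step 2: Midrank |d_i| (ties get averaged ranks).
ranks: |3|->4, |4|->5, |1|->1, |8|->6.5, |2|->2.5, |8|->6.5, |2|->2.5
Step 3: Attach original signs; sum ranks with positive sign and with negative sign.
W+ = 5 + 6.5 + 2.5 = 14
W- = 4 + 1 + 6.5 + 2.5 = 14
(Check: W+ + W- = 28 should equal n(n+1)/2 = 28.)
Step 4: Test statistic W = min(W+, W-) = 14.
Step 5: Ties in |d|, so use the tie-corrected normal approximation.
        E[W] = n(n+1)/4 = 7*8/4 = 14.
        Tie groups: |d|=2 (t=2), |d|=8 (t=2); sum(t^3 - t) = 12.
        Var[W] = n(n+1)(2n+1)/24 - sum(t^3-t)/48 = 840/24 - 12/48 = 34.75.
        z = (W - E[W]) / sqrt(Var[W]) = (14 - 14) / 5.8949 = 0.0000.
        Two-sided p = 2*Phi(z) = 1.000000.
Step 6: alpha = 0.1. fail to reject H0.

W+ = 14, W- = 14, W = min = 14, p = 1.000000, fail to reject H0.


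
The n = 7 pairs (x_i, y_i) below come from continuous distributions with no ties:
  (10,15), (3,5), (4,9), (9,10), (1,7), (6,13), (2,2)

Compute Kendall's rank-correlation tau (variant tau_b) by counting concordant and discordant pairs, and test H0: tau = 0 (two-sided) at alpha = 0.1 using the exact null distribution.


Step 1: Enumerate the 21 unordered pairs (i,j) with i<j and classify each by sign(x_j-x_i) * sign(y_j-y_i).
  (1,2):dx=-7,dy=-10->C; (1,3):dx=-6,dy=-6->C; (1,4):dx=-1,dy=-5->C; (1,5):dx=-9,dy=-8->C
  (1,6):dx=-4,dy=-2->C; (1,7):dx=-8,dy=-13->C; (2,3):dx=+1,dy=+4->C; (2,4):dx=+6,dy=+5->C
  (2,5):dx=-2,dy=+2->D; (2,6):dx=+3,dy=+8->C; (2,7):dx=-1,dy=-3->C; (3,4):dx=+5,dy=+1->C
  (3,5):dx=-3,dy=-2->C; (3,6):dx=+2,dy=+4->C; (3,7):dx=-2,dy=-7->C; (4,5):dx=-8,dy=-3->C
  (4,6):dx=-3,dy=+3->D; (4,7):dx=-7,dy=-8->C; (5,6):dx=+5,dy=+6->C; (5,7):dx=+1,dy=-5->D
  (6,7):dx=-4,dy=-11->C
Step 2: C = 18, D = 3, total pairs = 21.
Step 3: tau = (C - D)/(n(n-1)/2) = (18 - 3)/21 = 0.714286.
Step 4: Exact two-sided p-value (enumerate n! = 5040 permutations of y under H0): p = 0.030159.
Step 5: alpha = 0.1. reject H0.

tau_b = 0.7143 (C=18, D=3), p = 0.030159, reject H0.


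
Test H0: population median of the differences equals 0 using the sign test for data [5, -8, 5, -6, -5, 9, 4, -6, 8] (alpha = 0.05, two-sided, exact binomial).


Step 1: Discard zero differences. Original n = 9; n_eff = number of nonzero differences = 9.
Nonzero differences (with sign): +5, -8, +5, -6, -5, +9, +4, -6, +8
Step 2: Count signs: positive = 5, negative = 4.
Step 3: Under H0: P(positive) = 0.5, so the number of positives S ~ Bin(9, 0.5).
Step 4: Two-sided exact p-value = sum of Bin(9,0.5) probabilities at or below the observed probability = 1.000000.
Step 5: alpha = 0.05. fail to reject H0.

n_eff = 9, pos = 5, neg = 4, p = 1.000000, fail to reject H0.


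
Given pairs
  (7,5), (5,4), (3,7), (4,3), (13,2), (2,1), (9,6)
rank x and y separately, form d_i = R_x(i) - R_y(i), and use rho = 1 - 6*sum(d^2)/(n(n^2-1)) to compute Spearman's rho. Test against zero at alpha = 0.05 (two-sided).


Step 1: Rank x and y separately (midranks; no ties here).
rank(x): 7->5, 5->4, 3->2, 4->3, 13->7, 2->1, 9->6
rank(y): 5->5, 4->4, 7->7, 3->3, 2->2, 1->1, 6->6
Step 2: d_i = R_x(i) - R_y(i); compute d_i^2.
  (5-5)^2=0, (4-4)^2=0, (2-7)^2=25, (3-3)^2=0, (7-2)^2=25, (1-1)^2=0, (6-6)^2=0
sum(d^2) = 50.
Step 3: rho = 1 - 6*50 / (7*(7^2 - 1)) = 1 - 300/336 = 0.107143.
Step 4: Under H0, t = rho * sqrt((n-2)/(1-rho^2)) = 0.2410 ~ t(5).
Step 5: Two-sided p-value from the t-distribution with 5 df = 0.819151.
Step 6: alpha = 0.05. fail to reject H0.

rho = 0.1071, p = 0.819151, fail to reject H0 at alpha = 0.05.


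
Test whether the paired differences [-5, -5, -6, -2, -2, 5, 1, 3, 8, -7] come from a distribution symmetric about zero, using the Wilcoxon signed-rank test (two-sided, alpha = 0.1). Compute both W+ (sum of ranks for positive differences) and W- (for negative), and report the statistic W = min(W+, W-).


Step 1: Drop any zero differences (none here) and take |d_i|.
|d| = [5, 5, 6, 2, 2, 5, 1, 3, 8, 7]
Step 2: Midrank |d_i| (ties get averaged ranks).
ranks: |5|->6, |5|->6, |6|->8, |2|->2.5, |2|->2.5, |5|->6, |1|->1, |3|->4, |8|->10, |7|->9
Step 3: Attach original signs; sum ranks with positive sign and with negative sign.
W+ = 6 + 1 + 4 + 10 = 21
W- = 6 + 6 + 8 + 2.5 + 2.5 + 9 = 34
(Check: W+ + W- = 55 should equal n(n+1)/2 = 55.)
Step 4: Test statistic W = min(W+, W-) = 21.
Step 5: Ties in |d|, so use the tie-corrected normal approximation.
        E[W] = n(n+1)/4 = 10*11/4 = 27.5.
        Tie groups: |d|=2 (t=2), |d|=5 (t=3); sum(t^3 - t) = 30.
        Var[W] = n(n+1)(2n+1)/24 - sum(t^3-t)/48 = 2310/24 - 30/48 = 95.625.
        z = (W - E[W]) / sqrt(Var[W]) = (21 - 27.5) / 9.7788 = -0.6647.
        Two-sided p = 2*Phi(z) = 0.506240.
Step 6: alpha = 0.1. fail to reject H0.

W+ = 21, W- = 34, W = min = 21, p = 0.506240, fail to reject H0.


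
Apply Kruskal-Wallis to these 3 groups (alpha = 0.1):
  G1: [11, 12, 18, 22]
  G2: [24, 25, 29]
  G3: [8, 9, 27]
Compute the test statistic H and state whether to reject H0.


Step 1: Combine all N = 10 observations and assign midranks.
sorted (value, group, rank): (8,G3,1), (9,G3,2), (11,G1,3), (12,G1,4), (18,G1,5), (22,G1,6), (24,G2,7), (25,G2,8), (27,G3,9), (29,G2,10)
Step 2: Sum ranks within each group.
R_1 = 18 (n_1 = 4)
R_2 = 25 (n_2 = 3)
R_3 = 12 (n_3 = 3)
Step 3: H = 12/(N(N+1)) * sum(R_i^2/n_i) - 3(N+1)
     = 12/(10*11) * (18^2/4 + 25^2/3 + 12^2/3) - 3*11
     = 0.109091 * 337.333 - 33
     = 3.800000.
Step 4: No ties, so H is used without correction.
Step 5: Under H0, H ~ chi^2(2); p-value = 0.149569.
Step 6: alpha = 0.1. fail to reject H0.

H = 3.8000, df = 2, p = 0.149569, fail to reject H0.


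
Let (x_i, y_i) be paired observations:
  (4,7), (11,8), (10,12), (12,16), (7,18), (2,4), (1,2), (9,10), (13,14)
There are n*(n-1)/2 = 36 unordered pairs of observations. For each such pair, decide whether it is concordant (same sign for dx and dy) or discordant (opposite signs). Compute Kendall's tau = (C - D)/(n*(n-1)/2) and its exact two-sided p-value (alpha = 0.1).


Step 1: Enumerate the 36 unordered pairs (i,j) with i<j and classify each by sign(x_j-x_i) * sign(y_j-y_i).
  (1,2):dx=+7,dy=+1->C; (1,3):dx=+6,dy=+5->C; (1,4):dx=+8,dy=+9->C; (1,5):dx=+3,dy=+11->C
  (1,6):dx=-2,dy=-3->C; (1,7):dx=-3,dy=-5->C; (1,8):dx=+5,dy=+3->C; (1,9):dx=+9,dy=+7->C
  (2,3):dx=-1,dy=+4->D; (2,4):dx=+1,dy=+8->C; (2,5):dx=-4,dy=+10->D; (2,6):dx=-9,dy=-4->C
  (2,7):dx=-10,dy=-6->C; (2,8):dx=-2,dy=+2->D; (2,9):dx=+2,dy=+6->C; (3,4):dx=+2,dy=+4->C
  (3,5):dx=-3,dy=+6->D; (3,6):dx=-8,dy=-8->C; (3,7):dx=-9,dy=-10->C; (3,8):dx=-1,dy=-2->C
  (3,9):dx=+3,dy=+2->C; (4,5):dx=-5,dy=+2->D; (4,6):dx=-10,dy=-12->C; (4,7):dx=-11,dy=-14->C
  (4,8):dx=-3,dy=-6->C; (4,9):dx=+1,dy=-2->D; (5,6):dx=-5,dy=-14->C; (5,7):dx=-6,dy=-16->C
  (5,8):dx=+2,dy=-8->D; (5,9):dx=+6,dy=-4->D; (6,7):dx=-1,dy=-2->C; (6,8):dx=+7,dy=+6->C
  (6,9):dx=+11,dy=+10->C; (7,8):dx=+8,dy=+8->C; (7,9):dx=+12,dy=+12->C; (8,9):dx=+4,dy=+4->C
Step 2: C = 28, D = 8, total pairs = 36.
Step 3: tau = (C - D)/(n(n-1)/2) = (28 - 8)/36 = 0.555556.
Step 4: Exact two-sided p-value (enumerate n! = 362880 permutations of y under H0): p = 0.044615.
Step 5: alpha = 0.1. reject H0.

tau_b = 0.5556 (C=28, D=8), p = 0.044615, reject H0.


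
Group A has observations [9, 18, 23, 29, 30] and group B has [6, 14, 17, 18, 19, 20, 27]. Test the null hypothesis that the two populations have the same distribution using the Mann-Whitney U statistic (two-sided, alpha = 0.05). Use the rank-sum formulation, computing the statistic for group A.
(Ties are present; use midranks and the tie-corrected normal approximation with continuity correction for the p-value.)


Step 1: Combine and sort all 12 observations; assign midranks.
sorted (value, group): (6,Y), (9,X), (14,Y), (17,Y), (18,X), (18,Y), (19,Y), (20,Y), (23,X), (27,Y), (29,X), (30,X)
ranks: 6->1, 9->2, 14->3, 17->4, 18->5.5, 18->5.5, 19->7, 20->8, 23->9, 27->10, 29->11, 30->12
Step 2: Rank sum for X: R1 = 2 + 5.5 + 9 + 11 + 12 = 39.5.
Step 3: U_X = R1 - n1(n1+1)/2 = 39.5 - 5*6/2 = 39.5 - 15 = 24.5.
       U_Y = n1*n2 - U_X = 35 - 24.5 = 10.5.
Step 4: Ties are present, so use the tie-corrected normal approximation (with continuity correction) for the p-value.
Step 5: p-value = 0.290307; compare to alpha = 0.05. fail to reject H0.

U_X = 24.5, p = 0.290307, fail to reject H0 at alpha = 0.05.


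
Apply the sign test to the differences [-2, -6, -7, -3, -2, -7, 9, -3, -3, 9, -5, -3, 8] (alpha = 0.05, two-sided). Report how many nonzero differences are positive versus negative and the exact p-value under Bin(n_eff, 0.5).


Step 1: Discard zero differences. Original n = 13; n_eff = number of nonzero differences = 13.
Nonzero differences (with sign): -2, -6, -7, -3, -2, -7, +9, -3, -3, +9, -5, -3, +8
Step 2: Count signs: positive = 3, negative = 10.
Step 3: Under H0: P(positive) = 0.5, so the number of positives S ~ Bin(13, 0.5).
Step 4: Two-sided exact p-value = sum of Bin(13,0.5) probabilities at or below the observed probability = 0.092285.
Step 5: alpha = 0.05. fail to reject H0.

n_eff = 13, pos = 3, neg = 10, p = 0.092285, fail to reject H0.


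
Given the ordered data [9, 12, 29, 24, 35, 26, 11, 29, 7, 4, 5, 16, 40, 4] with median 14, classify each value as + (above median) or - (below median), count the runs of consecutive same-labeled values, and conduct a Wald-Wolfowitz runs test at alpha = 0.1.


Step 1: Compute median = 14; label A = above, B = below.
Labels in order: BBAAAABABBBAAB  (n_A = 7, n_B = 7)
Step 2: Count runs R = 7.
Step 3: Under H0 (random ordering), E[R] = 2*n_A*n_B/(n_A+n_B) + 1 = 2*7*7/14 + 1 = 8.0000.
        Var[R] = 2*n_A*n_B*(2*n_A*n_B - n_A - n_B) / ((n_A+n_B)^2 * (n_A+n_B-1)) = 8232/2548 = 3.2308.
        SD[R] = 1.7974.
Step 4: Continuity-corrected z = (R + 0.5 - E[R]) / SD[R] = (7 + 0.5 - 8.0000) / 1.7974 = -0.2782.
Step 5: Two-sided p-value via normal approximation = 2*(1 - Phi(|z|)) = 0.780879.
Step 6: alpha = 0.1. fail to reject H0.

R = 7, z = -0.2782, p = 0.780879, fail to reject H0.


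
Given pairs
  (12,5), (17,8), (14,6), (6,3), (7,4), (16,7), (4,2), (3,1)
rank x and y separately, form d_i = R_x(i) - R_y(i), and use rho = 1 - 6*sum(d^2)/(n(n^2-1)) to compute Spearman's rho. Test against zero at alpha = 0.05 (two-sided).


Step 1: Rank x and y separately (midranks; no ties here).
rank(x): 12->5, 17->8, 14->6, 6->3, 7->4, 16->7, 4->2, 3->1
rank(y): 5->5, 8->8, 6->6, 3->3, 4->4, 7->7, 2->2, 1->1
Step 2: d_i = R_x(i) - R_y(i); compute d_i^2.
  (5-5)^2=0, (8-8)^2=0, (6-6)^2=0, (3-3)^2=0, (4-4)^2=0, (7-7)^2=0, (2-2)^2=0, (1-1)^2=0
sum(d^2) = 0.
Step 3: rho = 1 - 6*0 / (8*(8^2 - 1)) = 1 - 0/504 = 1.000000.
Step 5: Two-sided p-value from the t-distribution with 6 df = 0.000000.
Step 6: alpha = 0.05. reject H0.

rho = 1.0000, p = 0.000000, reject H0 at alpha = 0.05.


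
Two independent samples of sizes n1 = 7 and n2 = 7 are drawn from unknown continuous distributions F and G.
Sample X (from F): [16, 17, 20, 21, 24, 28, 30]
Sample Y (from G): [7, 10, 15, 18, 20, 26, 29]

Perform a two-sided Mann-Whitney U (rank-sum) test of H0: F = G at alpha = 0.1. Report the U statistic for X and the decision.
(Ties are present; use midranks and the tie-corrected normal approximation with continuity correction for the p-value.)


Step 1: Combine and sort all 14 observations; assign midranks.
sorted (value, group): (7,Y), (10,Y), (15,Y), (16,X), (17,X), (18,Y), (20,X), (20,Y), (21,X), (24,X), (26,Y), (28,X), (29,Y), (30,X)
ranks: 7->1, 10->2, 15->3, 16->4, 17->5, 18->6, 20->7.5, 20->7.5, 21->9, 24->10, 26->11, 28->12, 29->13, 30->14
Step 2: Rank sum for X: R1 = 4 + 5 + 7.5 + 9 + 10 + 12 + 14 = 61.5.
Step 3: U_X = R1 - n1(n1+1)/2 = 61.5 - 7*8/2 = 61.5 - 28 = 33.5.
       U_Y = n1*n2 - U_X = 49 - 33.5 = 15.5.
Step 4: Ties are present, so use the tie-corrected normal approximation (with continuity correction) for the p-value.
Step 5: p-value = 0.276911; compare to alpha = 0.1. fail to reject H0.

U_X = 33.5, p = 0.276911, fail to reject H0 at alpha = 0.1.


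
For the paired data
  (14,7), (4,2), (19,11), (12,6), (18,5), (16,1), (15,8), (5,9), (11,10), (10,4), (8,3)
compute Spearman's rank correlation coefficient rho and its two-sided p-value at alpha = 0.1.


Step 1: Rank x and y separately (midranks; no ties here).
rank(x): 14->7, 4->1, 19->11, 12->6, 18->10, 16->9, 15->8, 5->2, 11->5, 10->4, 8->3
rank(y): 7->7, 2->2, 11->11, 6->6, 5->5, 1->1, 8->8, 9->9, 10->10, 4->4, 3->3
Step 2: d_i = R_x(i) - R_y(i); compute d_i^2.
  (7-7)^2=0, (1-2)^2=1, (11-11)^2=0, (6-6)^2=0, (10-5)^2=25, (9-1)^2=64, (8-8)^2=0, (2-9)^2=49, (5-10)^2=25, (4-4)^2=0, (3-3)^2=0
sum(d^2) = 164.
Step 3: rho = 1 - 6*164 / (11*(11^2 - 1)) = 1 - 984/1320 = 0.254545.
Step 4: Under H0, t = rho * sqrt((n-2)/(1-rho^2)) = 0.7896 ~ t(9).
Step 5: Two-sided p-value from the t-distribution with 9 df = 0.450037.
Step 6: alpha = 0.1. fail to reject H0.

rho = 0.2545, p = 0.450037, fail to reject H0 at alpha = 0.1.


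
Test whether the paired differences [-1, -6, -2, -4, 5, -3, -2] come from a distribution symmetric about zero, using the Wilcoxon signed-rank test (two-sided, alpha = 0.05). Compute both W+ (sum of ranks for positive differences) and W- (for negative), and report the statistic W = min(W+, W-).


Step 1: Drop any zero differences (none here) and take |d_i|.
|d| = [1, 6, 2, 4, 5, 3, 2]
Step 2: Midrank |d_i| (ties get averaged ranks).
ranks: |1|->1, |6|->7, |2|->2.5, |4|->5, |5|->6, |3|->4, |2|->2.5
Step 3: Attach original signs; sum ranks with positive sign and with negative sign.
W+ = 6 = 6
W- = 1 + 7 + 2.5 + 5 + 4 + 2.5 = 22
(Check: W+ + W- = 28 should equal n(n+1)/2 = 28.)
Step 4: Test statistic W = min(W+, W-) = 6.
Step 5: Ties in |d|, so use the tie-corrected normal approximation.
        E[W] = n(n+1)/4 = 7*8/4 = 14.
        Tie groups: |d|=2 (t=2); sum(t^3 - t) = 6.
        Var[W] = n(n+1)(2n+1)/24 - sum(t^3-t)/48 = 840/24 - 6/48 = 34.875.
        z = (W - E[W]) / sqrt(Var[W]) = (6 - 14) / 5.9055 = -1.3547.
        Two-sided p = 2*Phi(z) = 0.175523.
Step 6: alpha = 0.05. fail to reject H0.

W+ = 6, W- = 22, W = min = 6, p = 0.175523, fail to reject H0.


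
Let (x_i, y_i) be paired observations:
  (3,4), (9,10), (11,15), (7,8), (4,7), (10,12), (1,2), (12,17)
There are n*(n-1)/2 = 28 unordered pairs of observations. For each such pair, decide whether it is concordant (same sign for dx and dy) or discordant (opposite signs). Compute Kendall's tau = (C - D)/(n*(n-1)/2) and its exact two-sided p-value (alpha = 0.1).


Step 1: Enumerate the 28 unordered pairs (i,j) with i<j and classify each by sign(x_j-x_i) * sign(y_j-y_i).
  (1,2):dx=+6,dy=+6->C; (1,3):dx=+8,dy=+11->C; (1,4):dx=+4,dy=+4->C; (1,5):dx=+1,dy=+3->C
  (1,6):dx=+7,dy=+8->C; (1,7):dx=-2,dy=-2->C; (1,8):dx=+9,dy=+13->C; (2,3):dx=+2,dy=+5->C
  (2,4):dx=-2,dy=-2->C; (2,5):dx=-5,dy=-3->C; (2,6):dx=+1,dy=+2->C; (2,7):dx=-8,dy=-8->C
  (2,8):dx=+3,dy=+7->C; (3,4):dx=-4,dy=-7->C; (3,5):dx=-7,dy=-8->C; (3,6):dx=-1,dy=-3->C
  (3,7):dx=-10,dy=-13->C; (3,8):dx=+1,dy=+2->C; (4,5):dx=-3,dy=-1->C; (4,6):dx=+3,dy=+4->C
  (4,7):dx=-6,dy=-6->C; (4,8):dx=+5,dy=+9->C; (5,6):dx=+6,dy=+5->C; (5,7):dx=-3,dy=-5->C
  (5,8):dx=+8,dy=+10->C; (6,7):dx=-9,dy=-10->C; (6,8):dx=+2,dy=+5->C; (7,8):dx=+11,dy=+15->C
Step 2: C = 28, D = 0, total pairs = 28.
Step 3: tau = (C - D)/(n(n-1)/2) = (28 - 0)/28 = 1.000000.
Step 4: Exact two-sided p-value (enumerate n! = 40320 permutations of y under H0): p = 0.000050.
Step 5: alpha = 0.1. reject H0.

tau_b = 1.0000 (C=28, D=0), p = 0.000050, reject H0.


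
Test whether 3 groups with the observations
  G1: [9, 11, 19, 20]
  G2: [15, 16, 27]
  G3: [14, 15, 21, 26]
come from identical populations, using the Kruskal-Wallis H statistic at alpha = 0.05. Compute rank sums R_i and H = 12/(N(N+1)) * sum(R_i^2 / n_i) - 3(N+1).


Step 1: Combine all N = 11 observations and assign midranks.
sorted (value, group, rank): (9,G1,1), (11,G1,2), (14,G3,3), (15,G2,4.5), (15,G3,4.5), (16,G2,6), (19,G1,7), (20,G1,8), (21,G3,9), (26,G3,10), (27,G2,11)
Step 2: Sum ranks within each group.
R_1 = 18 (n_1 = 4)
R_2 = 21.5 (n_2 = 3)
R_3 = 26.5 (n_3 = 4)
Step 3: H = 12/(N(N+1)) * sum(R_i^2/n_i) - 3(N+1)
     = 12/(11*12) * (18^2/4 + 21.5^2/3 + 26.5^2/4) - 3*12
     = 0.090909 * 410.646 - 36
     = 1.331439.
Step 4: Ties present; correction factor C = 1 - 6/(11^3 - 11) = 0.995455. Corrected H = 1.331439 / 0.995455 = 1.337519.
Step 5: Under H0, H ~ chi^2(2); p-value = 0.512344.
Step 6: alpha = 0.05. fail to reject H0.

H = 1.3375, df = 2, p = 0.512344, fail to reject H0.


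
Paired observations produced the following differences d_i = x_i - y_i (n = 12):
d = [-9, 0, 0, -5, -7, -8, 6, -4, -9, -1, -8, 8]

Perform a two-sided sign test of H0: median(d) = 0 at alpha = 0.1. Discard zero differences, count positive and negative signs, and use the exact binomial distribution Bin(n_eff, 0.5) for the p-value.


Step 1: Discard zero differences. Original n = 12; n_eff = number of nonzero differences = 10.
Nonzero differences (with sign): -9, -5, -7, -8, +6, -4, -9, -1, -8, +8
Step 2: Count signs: positive = 2, negative = 8.
Step 3: Under H0: P(positive) = 0.5, so the number of positives S ~ Bin(10, 0.5).
Step 4: Two-sided exact p-value = sum of Bin(10,0.5) probabilities at or below the observed probability = 0.109375.
Step 5: alpha = 0.1. fail to reject H0.

n_eff = 10, pos = 2, neg = 8, p = 0.109375, fail to reject H0.


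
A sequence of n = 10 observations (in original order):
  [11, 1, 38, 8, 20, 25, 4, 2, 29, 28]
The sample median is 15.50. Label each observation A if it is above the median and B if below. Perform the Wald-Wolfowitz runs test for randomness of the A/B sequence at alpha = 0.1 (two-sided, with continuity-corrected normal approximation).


Step 1: Compute median = 15.50; label A = above, B = below.
Labels in order: BBABAABBAA  (n_A = 5, n_B = 5)
Step 2: Count runs R = 6.
Step 3: Under H0 (random ordering), E[R] = 2*n_A*n_B/(n_A+n_B) + 1 = 2*5*5/10 + 1 = 6.0000.
        Var[R] = 2*n_A*n_B*(2*n_A*n_B - n_A - n_B) / ((n_A+n_B)^2 * (n_A+n_B-1)) = 2000/900 = 2.2222.
        SD[R] = 1.4907.
Step 4: R = E[R], so z = 0 with no continuity correction.
Step 5: Two-sided p-value via normal approximation = 2*(1 - Phi(|z|)) = 1.000000.
Step 6: alpha = 0.1. fail to reject H0.

R = 6, z = 0.0000, p = 1.000000, fail to reject H0.


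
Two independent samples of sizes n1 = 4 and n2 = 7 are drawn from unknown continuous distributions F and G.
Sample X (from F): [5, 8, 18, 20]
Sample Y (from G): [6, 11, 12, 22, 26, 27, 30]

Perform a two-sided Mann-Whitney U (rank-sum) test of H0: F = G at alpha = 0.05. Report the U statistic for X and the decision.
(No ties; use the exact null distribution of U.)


Step 1: Combine and sort all 11 observations; assign midranks.
sorted (value, group): (5,X), (6,Y), (8,X), (11,Y), (12,Y), (18,X), (20,X), (22,Y), (26,Y), (27,Y), (30,Y)
ranks: 5->1, 6->2, 8->3, 11->4, 12->5, 18->6, 20->7, 22->8, 26->9, 27->10, 30->11
Step 2: Rank sum for X: R1 = 1 + 3 + 6 + 7 = 17.
Step 3: U_X = R1 - n1(n1+1)/2 = 17 - 4*5/2 = 17 - 10 = 7.
       U_Y = n1*n2 - U_X = 28 - 7 = 21.
Step 4: No ties, so the exact null distribution of U (based on enumerating the C(11,4) = 330 equally likely rank assignments) gives the two-sided p-value.
Step 5: p-value = 0.230303; compare to alpha = 0.05. fail to reject H0.

U_X = 7, p = 0.230303, fail to reject H0 at alpha = 0.05.


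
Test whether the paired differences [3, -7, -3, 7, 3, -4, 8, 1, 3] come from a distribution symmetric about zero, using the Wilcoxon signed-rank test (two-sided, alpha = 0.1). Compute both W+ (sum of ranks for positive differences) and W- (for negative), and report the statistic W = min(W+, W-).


Step 1: Drop any zero differences (none here) and take |d_i|.
|d| = [3, 7, 3, 7, 3, 4, 8, 1, 3]
Step 2: Midrank |d_i| (ties get averaged ranks).
ranks: |3|->3.5, |7|->7.5, |3|->3.5, |7|->7.5, |3|->3.5, |4|->6, |8|->9, |1|->1, |3|->3.5
Step 3: Attach original signs; sum ranks with positive sign and with negative sign.
W+ = 3.5 + 7.5 + 3.5 + 9 + 1 + 3.5 = 28
W- = 7.5 + 3.5 + 6 = 17
(Check: W+ + W- = 45 should equal n(n+1)/2 = 45.)
Step 4: Test statistic W = min(W+, W-) = 17.
Step 5: Ties in |d|, so use the tie-corrected normal approximation.
        E[W] = n(n+1)/4 = 9*10/4 = 22.5.
        Tie groups: |d|=3 (t=4), |d|=7 (t=2); sum(t^3 - t) = 66.
        Var[W] = n(n+1)(2n+1)/24 - sum(t^3-t)/48 = 1710/24 - 66/48 = 69.875.
        z = (W - E[W]) / sqrt(Var[W]) = (17 - 22.5) / 8.3591 = -0.6580.
        Two-sided p = 2*Phi(z) = 0.510562.
Step 6: alpha = 0.1. fail to reject H0.

W+ = 28, W- = 17, W = min = 17, p = 0.510562, fail to reject H0.


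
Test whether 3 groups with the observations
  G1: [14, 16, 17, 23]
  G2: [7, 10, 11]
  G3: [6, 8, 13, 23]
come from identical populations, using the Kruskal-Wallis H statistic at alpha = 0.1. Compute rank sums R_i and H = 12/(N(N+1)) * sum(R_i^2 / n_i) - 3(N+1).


Step 1: Combine all N = 11 observations and assign midranks.
sorted (value, group, rank): (6,G3,1), (7,G2,2), (8,G3,3), (10,G2,4), (11,G2,5), (13,G3,6), (14,G1,7), (16,G1,8), (17,G1,9), (23,G1,10.5), (23,G3,10.5)
Step 2: Sum ranks within each group.
R_1 = 34.5 (n_1 = 4)
R_2 = 11 (n_2 = 3)
R_3 = 20.5 (n_3 = 4)
Step 3: H = 12/(N(N+1)) * sum(R_i^2/n_i) - 3(N+1)
     = 12/(11*12) * (34.5^2/4 + 11^2/3 + 20.5^2/4) - 3*12
     = 0.090909 * 442.958 - 36
     = 4.268939.
Step 4: Ties present; correction factor C = 1 - 6/(11^3 - 11) = 0.995455. Corrected H = 4.268939 / 0.995455 = 4.288432.
Step 5: Under H0, H ~ chi^2(2); p-value = 0.117160.
Step 6: alpha = 0.1. fail to reject H0.

H = 4.2884, df = 2, p = 0.117160, fail to reject H0.


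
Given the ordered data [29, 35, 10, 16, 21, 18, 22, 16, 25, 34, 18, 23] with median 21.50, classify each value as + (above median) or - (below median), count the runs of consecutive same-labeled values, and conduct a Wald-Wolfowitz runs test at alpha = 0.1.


Step 1: Compute median = 21.50; label A = above, B = below.
Labels in order: AABBBBABAABA  (n_A = 6, n_B = 6)
Step 2: Count runs R = 7.
Step 3: Under H0 (random ordering), E[R] = 2*n_A*n_B/(n_A+n_B) + 1 = 2*6*6/12 + 1 = 7.0000.
        Var[R] = 2*n_A*n_B*(2*n_A*n_B - n_A - n_B) / ((n_A+n_B)^2 * (n_A+n_B-1)) = 4320/1584 = 2.7273.
        SD[R] = 1.6514.
Step 4: R = E[R], so z = 0 with no continuity correction.
Step 5: Two-sided p-value via normal approximation = 2*(1 - Phi(|z|)) = 1.000000.
Step 6: alpha = 0.1. fail to reject H0.

R = 7, z = 0.0000, p = 1.000000, fail to reject H0.


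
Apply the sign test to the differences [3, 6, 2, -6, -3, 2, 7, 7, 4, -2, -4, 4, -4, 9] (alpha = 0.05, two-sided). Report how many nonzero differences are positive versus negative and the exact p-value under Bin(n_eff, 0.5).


Step 1: Discard zero differences. Original n = 14; n_eff = number of nonzero differences = 14.
Nonzero differences (with sign): +3, +6, +2, -6, -3, +2, +7, +7, +4, -2, -4, +4, -4, +9
Step 2: Count signs: positive = 9, negative = 5.
Step 3: Under H0: P(positive) = 0.5, so the number of positives S ~ Bin(14, 0.5).
Step 4: Two-sided exact p-value = sum of Bin(14,0.5) probabilities at or below the observed probability = 0.423950.
Step 5: alpha = 0.05. fail to reject H0.

n_eff = 14, pos = 9, neg = 5, p = 0.423950, fail to reject H0.


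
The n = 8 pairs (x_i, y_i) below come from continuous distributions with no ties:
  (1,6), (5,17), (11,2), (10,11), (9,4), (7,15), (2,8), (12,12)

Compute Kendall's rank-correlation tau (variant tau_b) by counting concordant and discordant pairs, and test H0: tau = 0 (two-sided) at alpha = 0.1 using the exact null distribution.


Step 1: Enumerate the 28 unordered pairs (i,j) with i<j and classify each by sign(x_j-x_i) * sign(y_j-y_i).
  (1,2):dx=+4,dy=+11->C; (1,3):dx=+10,dy=-4->D; (1,4):dx=+9,dy=+5->C; (1,5):dx=+8,dy=-2->D
  (1,6):dx=+6,dy=+9->C; (1,7):dx=+1,dy=+2->C; (1,8):dx=+11,dy=+6->C; (2,3):dx=+6,dy=-15->D
  (2,4):dx=+5,dy=-6->D; (2,5):dx=+4,dy=-13->D; (2,6):dx=+2,dy=-2->D; (2,7):dx=-3,dy=-9->C
  (2,8):dx=+7,dy=-5->D; (3,4):dx=-1,dy=+9->D; (3,5):dx=-2,dy=+2->D; (3,6):dx=-4,dy=+13->D
  (3,7):dx=-9,dy=+6->D; (3,8):dx=+1,dy=+10->C; (4,5):dx=-1,dy=-7->C; (4,6):dx=-3,dy=+4->D
  (4,7):dx=-8,dy=-3->C; (4,8):dx=+2,dy=+1->C; (5,6):dx=-2,dy=+11->D; (5,7):dx=-7,dy=+4->D
  (5,8):dx=+3,dy=+8->C; (6,7):dx=-5,dy=-7->C; (6,8):dx=+5,dy=-3->D; (7,8):dx=+10,dy=+4->C
Step 2: C = 13, D = 15, total pairs = 28.
Step 3: tau = (C - D)/(n(n-1)/2) = (13 - 15)/28 = -0.071429.
Step 4: Exact two-sided p-value (enumerate n! = 40320 permutations of y under H0): p = 0.904861.
Step 5: alpha = 0.1. fail to reject H0.

tau_b = -0.0714 (C=13, D=15), p = 0.904861, fail to reject H0.
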